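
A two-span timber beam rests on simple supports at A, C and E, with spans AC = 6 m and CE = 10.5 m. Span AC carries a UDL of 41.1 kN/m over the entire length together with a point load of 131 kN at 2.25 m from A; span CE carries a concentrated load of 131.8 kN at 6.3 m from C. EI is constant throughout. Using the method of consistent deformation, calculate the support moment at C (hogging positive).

M_C = 261.3 kN·m

Release continuity at C by inserting a hinge; the redundant is the internal moment M_C. The primary structure is two simply-supported spans AC and CE.
Rotations at C on the released spans (each span's end-slope, ×1/EI):
  span AC: UDL 41.1: wL³/(24EI) = 369.9/EI
  span AC: point load 131 at a = 2.25: Pab(L + a)/(6LEI) = 253.3/EI
  span CE: point load 131.8 at a = 6.3: Pab(L + b)/(6LEI) = 813.7/EI
  relative rotation θ_0 = (623.2 + 813.7)/EI = 1437/EI
A unit hogging moment at C produces rotation L₁/(3EI) + L₂/(3EI) = 5.5/EI.
Compatibility: M_C·(L₁+L₂)/(3EI) = θ_0, giving M_C = 261.3 kN·m (hogging).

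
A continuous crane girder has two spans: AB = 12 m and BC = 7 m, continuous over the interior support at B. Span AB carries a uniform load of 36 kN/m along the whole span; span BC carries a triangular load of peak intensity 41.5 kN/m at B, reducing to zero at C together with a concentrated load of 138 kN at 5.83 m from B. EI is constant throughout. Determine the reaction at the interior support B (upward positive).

Insert a hinge at B; M_B is the redundant, and each span becomes simply supported.
Rotations at B on the released spans (each span's end-slope, ×1/EI):
  span AB: UDL 36: wL³/(24EI) = 2592/EI
  span BC: triangular load, peak 41.5: w₀L³/(45EI) = 316.3/EI
  span BC: point load 138 at a = 5.83: Pab(L + b)/(6LEI) = 183.1/EI
  relative rotation θ_0 = (2592 + 499.4)/EI = 3091/EI
A unit hogging moment at B produces rotation L₁/(3EI) + L₂/(3EI) = 6.333/EI.
Compatibility: M_B·(L₁+L₂)/(3EI) = θ_0, giving M_B = 488.1 kN·m (hogging).
Span AB, ΣM about A with M_B applied at B: R_B^{AB}·12 = 2592 + 488.1, so R_B^{AB} = 256.7 kN and R_A = 432 − 256.7 = 175.3 kN.
Span BC, ΣM about C: R_B^{BC}·7 = 839.3 + 488.1, so R_B^{BC} = 189.6 kN and R_C = 283.2 − 189.6 = 93.62 kN.
R_B = 256.7 + 189.6 = 446.3 kN.

R_B = 446.3 kN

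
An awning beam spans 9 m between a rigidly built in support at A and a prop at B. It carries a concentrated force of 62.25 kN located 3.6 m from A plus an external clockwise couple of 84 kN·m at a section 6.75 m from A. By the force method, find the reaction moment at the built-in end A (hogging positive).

Choose R_B as the redundant. The primary structure is the cantilever fixed at A.
Free-end deflection of the primary structure under the applied loading (downward +):
  point load 62.25 at a = 3.6: Pa²(3L − a)/(6EI) = 3146/EI
  clockwise couple 84 at a = 6.75: M₀a(2L − a)/(2EI) = 3189/EI
  δ_0 = 6336/EI
Tip deflection under a unit load at B: L³/(3EI) = 243/EI.
Compatibility at B: δ_0 − R_B·δ_{BB} = 0, so R_B = 6336/243 = 26.07 kN.
Moment equilibrium about A: M_A = Σ(load moments about A) − R_B·L = 308.1 − 26.07×9 = 73.44 kN·m.

M_A = 73.44 kN·m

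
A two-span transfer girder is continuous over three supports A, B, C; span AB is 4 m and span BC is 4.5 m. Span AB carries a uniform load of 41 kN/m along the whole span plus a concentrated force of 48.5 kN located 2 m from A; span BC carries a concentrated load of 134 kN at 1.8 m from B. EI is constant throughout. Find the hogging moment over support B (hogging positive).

Insert a hinge at B; M_B is the redundant, and each span becomes simply supported.
Rotations at B on the released spans (each span's end-slope, ×1/EI):
  span AB: UDL 41: wL³/(24EI) = 109.3/EI
  span AB: point load 48.5 at a = 2: Pab(L + a)/(6LEI) = 48.5/EI
  span BC: point load 134 at a = 1.8: Pab(L + b)/(6LEI) = 173.7/EI
  relative rotation θ_0 = (157.8 + 173.7)/EI = 331.5/EI
A unit hogging moment at B produces rotation L₁/(3EI) + L₂/(3EI) = 2.833/EI.
Slope continuity at B: θ_0 = M_B·2.833/EI, so M_B = 331.5/2.833 = 117 kN·m (hogging).

M_B = 117 kN·m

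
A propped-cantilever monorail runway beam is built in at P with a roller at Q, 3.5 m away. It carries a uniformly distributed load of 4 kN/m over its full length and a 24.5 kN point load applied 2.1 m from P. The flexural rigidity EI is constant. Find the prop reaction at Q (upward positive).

R_Q = 15.83 kN

Choose R_Q as the redundant. The primary structure is the cantilever fixed at P.
Free-end deflection of the primary structure under the applied loading (downward +):
  UDL 4: wL⁴/(8EI) = 75.03/EI
  point load 24.5 at a = 2.1: Pa²(3L − a)/(6EI) = 151.3/EI
  δ_0 = 226.3/EI
Flexibility coefficient — unit upward force at Q: δ_{QQ} = L³/(3EI) = 14.29/EI.
The prop prevents deflection at Q: R_Q = δ_0/δ_{QQ} = 226.3/14.29 = 15.83 kN.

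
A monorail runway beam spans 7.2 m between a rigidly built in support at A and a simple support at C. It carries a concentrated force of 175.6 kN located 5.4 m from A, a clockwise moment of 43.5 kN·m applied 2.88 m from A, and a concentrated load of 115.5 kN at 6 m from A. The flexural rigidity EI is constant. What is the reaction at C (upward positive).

Take the reaction at C as the redundant and release it; the primary structure is a cantilever fixed at A.
Free-end deflection of the primary structure under the applied loading (downward +):
  point load 175.6 at a = 5.4: Pa²(3L − a)/(6EI) = 13825/EI
  clockwise couple 43.5 at a = 2.88: M₀a(2L − a)/(2EI) = 721.6/EI
  point load 115.5 at a = 6: Pa²(3L − a)/(6EI) = 10811/EI
  δ_0 = 25358/EI
Flexibility coefficient — unit upward force at C: δ_{CC} = L³/(3EI) = 124.4/EI.
Compatibility at C: δ_0 − R_C·δ_{CC} = 0, so R_C = 25358/124.4 = 203.8 kN.

R_C = 203.8 kN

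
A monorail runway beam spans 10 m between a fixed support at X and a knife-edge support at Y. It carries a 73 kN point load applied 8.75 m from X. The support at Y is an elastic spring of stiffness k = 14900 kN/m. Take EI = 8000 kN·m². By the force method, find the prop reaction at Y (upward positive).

Choose R_Y as the redundant. The primary structure is the cantilever fixed at X.
Downward deflection at the released point Y due to the loads:
  point load 73 at a = 8.75: Pa²(3L − a)/(6EI) = 19795/EI
Flexibility coefficient — unit upward force at Y: δ_{YY} = L³/(3EI) = 333.3/EI.
With EI = 8000 kN·m²: δ_0 = 2.4743 m and δ_{YY} = 0.041667 m/kN.
Compatibility — the spring shortens by R_Y/k under the reaction it provides: δ_0 − R_Y·δ_{YY} = R_Y/k. With 1/k = 0.000067 m/kN, R_Y = δ_0 / (δ_{YY} + 1/k) = 2.4743 / (0.041667 + 0.000067) = 59.29 kN.

R_Y = 59.29 kN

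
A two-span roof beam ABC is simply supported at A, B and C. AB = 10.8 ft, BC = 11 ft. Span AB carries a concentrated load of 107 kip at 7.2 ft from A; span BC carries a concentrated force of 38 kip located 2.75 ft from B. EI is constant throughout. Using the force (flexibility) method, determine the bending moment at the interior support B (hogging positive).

Insert a hinge at B; M_B is the redundant, and each span becomes simply supported.
Discontinuity in slope at B on the released structure — sum the simple-span end rotations:
  span AB: point load 107 at a = 7.2: Pab(L + a)/(6LEI) = 770.4/EI
  span BC: point load 38 at a = 2.75: Pab(L + b)/(6LEI) = 251.5/EI
  relative rotation θ_0 = (770.4 + 251.5)/EI = 1022/EI
A unit hogging moment at B produces rotation L₁/(3EI) + L₂/(3EI) = 7.267/EI.
Compatibility: M_B·(L₁+L₂)/(3EI) = θ_0, giving M_B = 140.6 kip·ft (hogging).

M_B = 140.6 kip·ft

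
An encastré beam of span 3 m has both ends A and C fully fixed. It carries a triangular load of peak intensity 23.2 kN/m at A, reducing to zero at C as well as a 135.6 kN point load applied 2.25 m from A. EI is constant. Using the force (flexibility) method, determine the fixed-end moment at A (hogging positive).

M_A = 29.51 kN·m

Release both end moments; the primary structure is a simply-supported span AC with redundants M_A and M_C.
End rotations of the released simple span under the applied load (×1/EI):
  at A: triangular load, peak 23.2: w₀L³/(45EI) = 13.92/EI
  at C: triangular load, peak 23.2: 7w₀L³/(360EI) = 12.18/EI
  at A: point load 135.6 at a = 2.25: Pab(L + b)/(6LEI) = 47.67/EI
  at C: point load 135.6 at a = 2.25: Pab(L + a)/(6LEI) = 66.74/EI
  θ_A0 = 61.59/EI,  θ_C0 = 78.92/EI
Flexibility coefficients: a unit moment at one end gives L/(3EI) there and L/(6EI) at the far end, so f₁₁ = f₂₂ = 1/EI and f₁₂ = f₂₁ = 0.5/EI.
Compatibility — zero rotation at each built-in end:
  1 M_A + 0.5 M_C = 61.59
  0.5 M_A + 1 M_C = 78.92
Solving the pair gives M_A = 29.51 kN·m and M_C = 64.17 kN·m (hogging).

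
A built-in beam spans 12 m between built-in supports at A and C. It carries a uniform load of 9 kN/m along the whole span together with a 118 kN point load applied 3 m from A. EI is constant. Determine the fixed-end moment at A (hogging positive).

Take the two fixed-end moments M_A, M_C as redundants; the released structure is the simple span AC.
Simple-span end rotations at A and C under the given loads:
  at A: UDL 9: wL³/(24EI) = 648/EI
  at C: UDL 9: wL³/(24EI) = 648/EI
  at A: point load 118 at a = 3: Pab(L + b)/(6LEI) = 929.2/EI
  at C: point load 118 at a = 3: Pab(L + a)/(6LEI) = 663.8/EI
  θ_A0 = 1577/EI,  θ_C0 = 1312/EI
Flexibility coefficients: a unit moment at one end gives L/(3EI) there and L/(6EI) at the far end, so f₁₁ = f₂₂ = 4/EI and f₁₂ = f₂₁ = 2/EI.
Compatibility — zero rotation at each built-in end:
  4 M_A + 2 M_C = 1577
  2 M_A + 4 M_C = 1312
Solving the pair gives M_A = 307.1 kN·m and M_C = 174.4 kN·m (hogging).

M_A = 307.1 kN·m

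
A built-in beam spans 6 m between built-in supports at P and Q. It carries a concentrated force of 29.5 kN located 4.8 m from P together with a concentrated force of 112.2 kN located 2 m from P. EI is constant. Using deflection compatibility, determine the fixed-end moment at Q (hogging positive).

Take the two fixed-end moments M_P, M_Q as redundants; the released structure is the simple span PQ.
On the primary (simply-supported) span, the end slopes from the loading are:
  at P: point load 29.5 at a = 4.8: Pab(L + b)/(6LEI) = 33.98/EI
  at Q: point load 29.5 at a = 4.8: Pab(L + a)/(6LEI) = 50.98/EI
  at P: point load 112.2 at a = 2: Pab(L + b)/(6LEI) = 249.3/EI
  at Q: point load 112.2 at a = 2: Pab(L + a)/(6LEI) = 199.5/EI
  θ_P0 = 283.3/EI,  θ_Q0 = 250.4/EI
Flexibility coefficients: a unit moment at one end gives L/(3EI) there and L/(6EI) at the far end, so f₁₁ = f₂₂ = 2/EI and f₁₂ = f₂₁ = 1/EI.
Compatibility — zero rotation at each built-in end:
  2 M_P + 1 M_Q = 283.3
  1 M_P + 2 M_Q = 250.4
Solving the pair gives M_P = 105.4 kN·m and M_Q = 72.52 kN·m (hogging).

M_Q = 72.52 kN·m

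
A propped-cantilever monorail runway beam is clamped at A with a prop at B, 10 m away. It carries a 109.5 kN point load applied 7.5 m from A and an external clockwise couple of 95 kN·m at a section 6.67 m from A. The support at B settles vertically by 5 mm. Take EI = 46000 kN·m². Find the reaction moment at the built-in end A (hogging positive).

M_A = 103.5 kN·m

Release the roller at B. Primary structure: cantilever fixed at A.
Deflection at B on the released cantilever, summing each load's contribution:
  point load 109.5 at a = 7.5: Pa²(3L − a)/(6EI) = 23098/EI
  clockwise couple 95 at a = 6.67: M₀a(2L − a)/(2EI) = 4223/EI
  δ_0 = 27321/EI
Flexibility coefficient — unit upward force at B: δ_{BB} = L³/(3EI) = 333.3/EI.
With EI = 46000 kN·m²: δ_0 = 0.59393 m and δ_{BB} = 0.007246 m/kN.
Compatibility — the beam at B must follow the support down by 0.005 m: δ_0 − R_B·δ_{BB} = 0.005, so R_B = (0.59393 − 0.005)/0.007246 = 81.27 kN.
Moment equilibrium about A: M_A = Σ(load moments about A) − R_B·L = 916.2 − 81.27×10 = 103.5 kN·m.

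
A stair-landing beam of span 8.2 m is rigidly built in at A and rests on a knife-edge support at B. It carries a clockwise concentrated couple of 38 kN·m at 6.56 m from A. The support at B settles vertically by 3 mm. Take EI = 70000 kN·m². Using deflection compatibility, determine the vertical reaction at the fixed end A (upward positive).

Choose R_B as the redundant. The primary structure is the cantilever fixed at A.
Free-end deflection of the primary structure under the applied loading (downward +):
  clockwise couple 38 at a = 6.56: M₀a(2L − a)/(2EI) = 1226/EI
Tip deflection under a unit load at B: L³/(3EI) = 183.8/EI.
With EI = 70000 kN·m²: δ_0 = 0.017521 m and δ_{BB} = 0.002626 m/kN.
Compatibility — the beam at B must follow the support down by 0.003 m: δ_0 − R_B·δ_{BB} = 0.003, so R_B = (0.017521 − 0.003)/0.002626 = 5.531 kN.
Vertical equilibrium: R_A = ΣP − R_B = 0 − 5.531 = -5.531 kN.

R_A = -5.531 kN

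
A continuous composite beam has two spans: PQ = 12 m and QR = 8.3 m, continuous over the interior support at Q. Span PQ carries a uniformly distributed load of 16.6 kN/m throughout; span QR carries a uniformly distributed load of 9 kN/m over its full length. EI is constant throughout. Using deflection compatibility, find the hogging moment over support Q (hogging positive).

M_Q = 208.3 kN·m

Take M_Q as the redundant. Released structure: two simple spans PQ and QR with a hinge at Q.
Discontinuity in slope at Q on the released structure — sum the simple-span end rotations:
  span PQ: UDL 16.6: wL³/(24EI) = 1195/EI
  span QR: UDL 9: wL³/(24EI) = 214.4/EI
  relative rotation θ_0 = (1195 + 214.4)/EI = 1410/EI
A unit hogging moment at Q produces rotation L₁/(3EI) + L₂/(3EI) = 6.767/EI.
Slope continuity at Q: θ_0 = M_Q·6.767/EI, so M_Q = 1410/6.767 = 208.3 kN·m (hogging).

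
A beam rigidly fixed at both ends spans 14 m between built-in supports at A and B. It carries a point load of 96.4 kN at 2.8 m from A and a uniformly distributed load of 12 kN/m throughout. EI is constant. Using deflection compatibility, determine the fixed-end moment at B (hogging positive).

Release both end moments; the primary structure is a simply-supported span AB with redundants M_A and M_B.
Simple-span end rotations at A and B under the given loads:
  at A: point load 96.4 at a = 2.8: Pab(L + b)/(6LEI) = 906.9/EI
  at B: point load 96.4 at a = 2.8: Pab(L + a)/(6LEI) = 604.6/EI
  at A: UDL 12: wL³/(24EI) = 1372/EI
  at B: UDL 12: wL³/(24EI) = 1372/EI
  θ_A0 = 2279/EI,  θ_B0 = 1977/EI
Flexibility coefficients: a unit moment at one end gives L/(3EI) there and L/(6EI) at the far end, so f₁₁ = f₂₂ = 4.667/EI and f₁₂ = f₂₁ = 2.333/EI.
Compatibility — zero rotation at each built-in end:
  4.667 M_A + 2.333 M_B = 2279
  2.333 M_A + 4.667 M_B = 1977
Solving the pair gives M_A = 368.7 kN·m and M_B = 239.2 kN·m (hogging).

M_B = 239.2 kN·m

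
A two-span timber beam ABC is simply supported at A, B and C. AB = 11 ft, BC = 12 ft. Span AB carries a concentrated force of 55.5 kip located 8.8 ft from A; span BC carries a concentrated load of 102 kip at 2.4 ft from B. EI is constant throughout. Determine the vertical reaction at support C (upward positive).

R_C = 9.233 kip

Take M_B as the redundant. Released structure: two simple spans AB and BC with a hinge at B.
End slopes at the hinge B, treating each span as simply supported:
  span AB: point load 55.5 at a = 8.8: Pab(L + a)/(6LEI) = 322.3/EI
  span BC: point load 102 at a = 2.4: Pab(L + b)/(6LEI) = 705/EI
  relative rotation θ_0 = (322.3 + 705)/EI = 1027/EI
A unit hogging moment at B produces rotation L₁/(3EI) + L₂/(3EI) = 7.667/EI.
Compatibility: M_B·(L₁+L₂)/(3EI) = θ_0, giving M_B = 134 kip·ft (hogging).
Span BC, ΣM about C: R_B^{BC}·12 = 979.2 + 134, so R_B^{BC} = 92.77 kip and R_C = 102 − 92.77 = 9.233 kip.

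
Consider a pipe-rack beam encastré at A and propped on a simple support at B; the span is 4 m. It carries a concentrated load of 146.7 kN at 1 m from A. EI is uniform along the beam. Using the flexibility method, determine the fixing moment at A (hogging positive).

Take the reaction at B as the redundant and release it; the primary structure is a cantilever fixed at A.
Downward deflection at the released point B due to the loads:
  point load 146.7 at a = 1: Pa²(3L − a)/(6EI) = 268.9/EI
Tip deflection under a unit load at B: L³/(3EI) = 21.33/EI.
Compatibility at B: δ_0 − R_B·δ_{BB} = 0, so R_B = 268.9/21.33 = 12.61 kN.
Moment equilibrium about A: M_A = Σ(load moments about A) − R_B·L = 146.7 − 12.61×4 = 96.27 kN·m.

M_A = 96.27 kN·m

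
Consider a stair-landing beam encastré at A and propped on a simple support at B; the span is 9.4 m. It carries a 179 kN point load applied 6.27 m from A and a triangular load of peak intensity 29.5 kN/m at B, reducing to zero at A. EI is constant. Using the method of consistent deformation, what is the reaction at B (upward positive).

Choose R_B as the redundant. The primary structure is the cantilever fixed at A.
Deflection at B on the released cantilever, summing each load's contribution:
  point load 179 at a = 6.27: Pa²(3L − a)/(6EI) = 25720/EI
  triangular load, peak 29.5 at the free end: 11w₀L⁴/(120EI) = 21113/EI
  δ_0 = 46833/EI
Tip deflection under a unit load at B: L³/(3EI) = 276.9/EI.
Compatibility at B: δ_0 − R_B·δ_{BB} = 0, so R_B = 46833/276.9 = 169.2 kN.

R_B = 169.2 kN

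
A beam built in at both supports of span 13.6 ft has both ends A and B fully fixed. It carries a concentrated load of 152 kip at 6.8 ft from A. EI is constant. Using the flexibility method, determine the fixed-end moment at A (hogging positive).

Release both end moments; the primary structure is a simply-supported span AB with redundants M_A and M_B.
Simple-span end rotations at A and B under the given loads:
  at A: point load 152 at a = 6.8: Pab(L + b)/(6LEI) = 1757/EI
  at B: point load 152 at a = 6.8: Pab(L + a)/(6LEI) = 1757/EI
  θ_A0 = 1757/EI,  θ_B0 = 1757/EI
Flexibility coefficients: a unit moment at one end gives L/(3EI) there and L/(6EI) at the far end, so f₁₁ = f₂₂ = 4.533/EI and f₁₂ = f₂₁ = 2.267/EI.
Compatibility — zero rotation at each built-in end:
  4.533 M_A + 2.267 M_B = 1757
  2.267 M_A + 4.533 M_B = 1757
Solving the pair gives M_A = 258.4 kip·ft and M_B = 258.4 kip·ft (hogging).

M_A = 258.4 kip·ft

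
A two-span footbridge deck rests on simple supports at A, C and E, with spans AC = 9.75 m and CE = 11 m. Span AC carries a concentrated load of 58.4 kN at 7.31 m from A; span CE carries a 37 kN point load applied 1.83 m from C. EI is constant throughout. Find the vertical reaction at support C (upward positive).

Insert a hinge at C; M_C is the redundant, and each span becomes simply supported.
End slopes at the hinge C, treating each span as simply supported:
  span AC: point load 58.4 at a = 7.31: Pab(L + a)/(6LEI) = 303.8/EI
  span CE: point load 37 at a = 1.83: Pab(L + b)/(6LEI) = 189.8/EI
  relative rotation θ_0 = (303.8 + 189.8)/EI = 493.5/EI
A unit hogging moment at C produces rotation L₁/(3EI) + L₂/(3EI) = 6.917/EI.
Compatibility: M_C·(L₁+L₂)/(3EI) = θ_0, giving M_C = 71.35 kN·m (hogging).
Span AC, ΣM about A with M_C applied at C: R_C^{AC}·9.75 = 426.9 + 71.35, so R_C^{AC} = 51.1 kN and R_A = 58.4 − 51.1 = 7.297 kN.
Span CE, ΣM about E: R_C^{CE}·11 = 339.3 + 71.35, so R_C^{CE} = 37.33 kN and R_E = 37 − 37.33 = -0.3311 kN.
R_C = 51.1 + 37.33 = 88.43 kN.

R_C = 88.43 kN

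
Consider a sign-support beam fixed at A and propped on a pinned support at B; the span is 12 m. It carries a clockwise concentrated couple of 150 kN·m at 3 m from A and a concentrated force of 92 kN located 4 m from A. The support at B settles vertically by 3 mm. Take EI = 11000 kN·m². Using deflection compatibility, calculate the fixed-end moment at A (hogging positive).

M_A = 256.7 kN·m

Choose R_B as the redundant. The primary structure is the cantilever fixed at A.
Free-end deflection of the primary structure under the applied loading (downward +):
  clockwise couple 150 at a = 3: M₀a(2L − a)/(2EI) = 4725/EI
  point load 92 at a = 4: Pa²(3L − a)/(6EI) = 7851/EI
  δ_0 = 12576/EI
Flexibility coefficient — unit upward force at B: δ_{BB} = L³/(3EI) = 576/EI.
With EI = 11000 kN·m²: δ_0 = 1.1432 m and δ_{BB} = 0.052364 m/kN.
Compatibility — the beam at B must follow the support down by 0.003 m: δ_0 − R_B·δ_{BB} = 0.003, so R_B = (1.1432 − 0.003)/0.052364 = 21.78 kN.
Moment equilibrium about A: M_A = Σ(load moments about A) − R_B·L = 518 − 21.78×12 = 256.7 kN·m.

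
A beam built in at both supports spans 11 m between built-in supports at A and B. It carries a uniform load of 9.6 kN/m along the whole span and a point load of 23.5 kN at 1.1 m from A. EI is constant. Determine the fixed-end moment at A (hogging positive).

Release both end moments; the primary structure is a simply-supported span AB with redundants M_A and M_B.
End rotations of the released simple span under the applied load (×1/EI):
  at A: UDL 9.6: wL³/(24EI) = 532.4/EI
  at B: UDL 9.6: wL³/(24EI) = 532.4/EI
  at A: point load 23.5 at a = 1.1: Pab(L + b)/(6LEI) = 81.04/EI
  at B: point load 23.5 at a = 1.1: Pab(L + a)/(6LEI) = 46.92/EI
  θ_A0 = 613.4/EI,  θ_B0 = 579.3/EI
Flexibility coefficients: a unit moment at one end gives L/(3EI) there and L/(6EI) at the far end, so f₁₁ = f₂₂ = 3.667/EI and f₁₂ = f₂₁ = 1.833/EI.
Compatibility — zero rotation at each built-in end:
  3.667 M_A + 1.833 M_B = 613.4
  1.833 M_A + 3.667 M_B = 579.3
Solving the pair gives M_A = 117.7 kN·m and M_B = 99.13 kN·m (hogging).

M_A = 117.7 kN·m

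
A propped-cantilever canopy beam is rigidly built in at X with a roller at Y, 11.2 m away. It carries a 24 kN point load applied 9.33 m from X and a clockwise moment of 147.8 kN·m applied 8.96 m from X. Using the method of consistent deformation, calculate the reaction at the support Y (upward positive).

Choose R_Y as the redundant. The primary structure is the cantilever fixed at X.
Downward deflection at the released point Y due to the loads:
  point load 24 at a = 9.33: Pa²(3L − a)/(6EI) = 8451/EI
  clockwise couple 147.8 at a = 8.96: M₀a(2L − a)/(2EI) = 8899/EI
  δ_0 = 17350/EI
Tip deflection under a unit load at Y: L³/(3EI) = 468.3/EI.
Compatibility at Y: δ_0 − R_Y·δ_{YY} = 0, so R_Y = 17350/468.3 = 37.05 kN.

R_Y = 37.05 kN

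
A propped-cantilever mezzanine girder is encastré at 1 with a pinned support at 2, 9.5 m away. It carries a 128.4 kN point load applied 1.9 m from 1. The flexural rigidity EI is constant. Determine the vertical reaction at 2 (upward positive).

Choose R_2 as the redundant. The primary structure is the cantilever fixed at 1.
Downward deflection at the released point 2 due to the loads:
  point load 128.4 at a = 1.9: Pa²(3L − a)/(6EI) = 2055/EI
Flexibility coefficient — unit upward force at 2: δ_{22} = L³/(3EI) = 285.8/EI.
Compatibility at 2: δ_0 − R_2·δ_{22} = 0, so R_2 = 2055/285.8 = 7.19 kN.

R_2 = 7.19 kN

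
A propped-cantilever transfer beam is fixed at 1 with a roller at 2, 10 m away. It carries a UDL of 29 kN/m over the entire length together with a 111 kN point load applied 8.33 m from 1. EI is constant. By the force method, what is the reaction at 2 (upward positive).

R_2 = 192.2 kN

Release the roller at 2. Primary structure: cantilever fixed at 1.
Primary-structure tip deflection at 2 by superposition:
  UDL 29: wL⁴/(8EI) = 36250/EI
  point load 111 at a = 8.33: Pa²(3L − a)/(6EI) = 27818/EI
  δ_0 = 64068/EI
Flexibility coefficient — unit upward force at 2: δ_{22} = L³/(3EI) = 333.3/EI.
Compatibility at 2: δ_0 − R_2·δ_{22} = 0, so R_2 = 64068/333.3 = 192.2 kN.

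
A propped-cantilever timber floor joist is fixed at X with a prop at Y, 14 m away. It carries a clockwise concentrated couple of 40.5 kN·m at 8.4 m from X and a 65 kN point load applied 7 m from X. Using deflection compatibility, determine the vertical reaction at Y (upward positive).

R_Y = 23.96 kN

Take the reaction at Y as the redundant and release it; the primary structure is a cantilever fixed at X.
Downward deflection at the released point Y due to the loads:
  clockwise couple 40.5 at a = 8.4: M₀a(2L − a)/(2EI) = 3334/EI
  point load 65 at a = 7: Pa²(3L − a)/(6EI) = 18579/EI
  δ_0 = 21913/EI
Flexibility coefficient — unit upward force at Y: δ_{YY} = L³/(3EI) = 914.7/EI.
The prop prevents deflection at Y: R_Y = δ_0/δ_{YY} = 21913/914.7 = 23.96 kN.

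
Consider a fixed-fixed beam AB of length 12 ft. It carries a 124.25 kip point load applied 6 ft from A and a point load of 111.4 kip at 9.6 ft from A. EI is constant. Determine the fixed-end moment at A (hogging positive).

Take the two fixed-end moments M_A, M_B as redundants; the released structure is the simple span AB.
End rotations of the released simple span under the applied load (×1/EI):
  at A: point load 124.25 at a = 6: Pab(L + b)/(6LEI) = 1118/EI
  at B: point load 124.25 at a = 6: Pab(L + a)/(6LEI) = 1118/EI
  at A: point load 111.4 at a = 9.6: Pab(L + b)/(6LEI) = 513.3/EI
  at B: point load 111.4 at a = 9.6: Pab(L + a)/(6LEI) = 770/EI
  θ_A0 = 1632/EI,  θ_B0 = 1888/EI
Flexibility coefficients: a unit moment at one end gives L/(3EI) there and L/(6EI) at the far end, so f₁₁ = f₂₂ = 4/EI and f₁₂ = f₂₁ = 2/EI.
Compatibility — zero rotation at each built-in end:
  4 M_A + 2 M_B = 1632
  2 M_A + 4 M_B = 1888
Solving the pair gives M_A = 229.2 kip·ft and M_B = 357.5 kip·ft (hogging).

M_A = 229.2 kip·ft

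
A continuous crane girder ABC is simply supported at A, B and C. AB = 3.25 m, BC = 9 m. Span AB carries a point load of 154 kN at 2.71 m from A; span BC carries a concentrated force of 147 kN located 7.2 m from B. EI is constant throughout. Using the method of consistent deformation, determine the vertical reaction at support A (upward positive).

R_A = -8.314 kN

Insert a hinge at B; M_B is the redundant, and each span becomes simply supported.
Rotations at B on the released spans (each span's end-slope, ×1/EI):
  span AB: point load 154 at a = 2.71: Pab(L + a)/(6LEI) = 68.88/EI
  span BC: point load 147 at a = 7.2: Pab(L + b)/(6LEI) = 381/EI
  relative rotation θ_0 = (68.88 + 381)/EI = 449.9/EI
A unit hogging moment at B produces rotation L₁/(3EI) + L₂/(3EI) = 4.083/EI.
Compatibility: M_B·(L₁+L₂)/(3EI) = θ_0, giving M_B = 110.2 kN·m (hogging).
Span AB, ΣM about A with M_B applied at B: R_B^{AB}·3.25 = 417.3 + 110.2, so R_B^{AB} = 162.3 kN and R_A = 154 − 162.3 = -8.314 kN.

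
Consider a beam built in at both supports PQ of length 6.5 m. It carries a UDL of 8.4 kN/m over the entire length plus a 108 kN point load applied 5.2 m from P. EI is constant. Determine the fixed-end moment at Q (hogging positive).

M_Q = 119.4 kN·m

Take the two fixed-end moments M_P, M_Q as redundants; the released structure is the simple span PQ.
Simple-span end rotations at P and Q under the given loads:
  at P: UDL 8.4: wL³/(24EI) = 96.12/EI
  at Q: UDL 8.4: wL³/(24EI) = 96.12/EI
  at P: point load 108 at a = 5.2: Pab(L + b)/(6LEI) = 146/EI
  at Q: point load 108 at a = 5.2: Pab(L + a)/(6LEI) = 219/EI
  θ_P0 = 242.1/EI,  θ_Q0 = 315.1/EI
Flexibility coefficients: a unit moment at one end gives L/(3EI) there and L/(6EI) at the far end, so f₁₁ = f₂₂ = 2.167/EI and f₁₂ = f₂₁ = 1.083/EI.
Compatibility — zero rotation at each built-in end:
  2.167 M_P + 1.083 M_Q = 242.1
  1.083 M_P + 2.167 M_Q = 315.1
Solving the pair gives M_P = 52.04 kN·m and M_Q = 119.4 kN·m (hogging).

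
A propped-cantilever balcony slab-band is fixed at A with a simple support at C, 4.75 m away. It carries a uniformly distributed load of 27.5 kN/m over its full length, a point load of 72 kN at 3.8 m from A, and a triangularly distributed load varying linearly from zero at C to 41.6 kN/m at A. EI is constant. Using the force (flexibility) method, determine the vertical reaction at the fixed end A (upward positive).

R_A = 182 kN

Take the reaction at C as the redundant and release it; the primary structure is a cantilever fixed at A.
Primary-structure tip deflection at C by superposition:
  UDL 27.5: wL⁴/(8EI) = 1750/EI
  point load 72 at a = 3.8: Pa²(3L − a)/(6EI) = 1811/EI
  triangular load, peak 41.6 at the fixed end: w₀L⁴/(30EI) = 705.9/EI
  δ_0 = 4267/EI
Flexibility coefficient — unit upward force at C: δ_{CC} = L³/(3EI) = 35.72/EI.
The prop prevents deflection at C: R_C = δ_0/δ_{CC} = 4267/35.72 = 119.4 kN.
Vertical equilibrium: R_A = ΣP − R_C = 301.4 − 119.4 = 182 kN.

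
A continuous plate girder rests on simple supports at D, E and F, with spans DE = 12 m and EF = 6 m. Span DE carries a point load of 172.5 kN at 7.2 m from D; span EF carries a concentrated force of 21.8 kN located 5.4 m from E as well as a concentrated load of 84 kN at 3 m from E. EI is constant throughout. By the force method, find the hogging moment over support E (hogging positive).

Take M_E as the redundant. Released structure: two simple spans DE and EF with a hinge at E.
End slopes at the hinge E, treating each span as simply supported:
  span DE: point load 172.5 at a = 7.2: Pab(L + a)/(6LEI) = 1590/EI
  span EF: point load 21.8 at a = 5.4: Pab(L + b)/(6LEI) = 12.95/EI
  span EF: point load 84 at a = 3: Pab(L + b)/(6LEI) = 189/EI
  relative rotation θ_0 = (1590 + 201.9)/EI = 1792/EI
A unit hogging moment at E produces rotation L₁/(3EI) + L₂/(3EI) = 6/EI.
Slope continuity at E: θ_0 = M_E·6/EI, so M_E = 1792/6 = 298.6 kN·m (hogging).

M_E = 298.6 kN·m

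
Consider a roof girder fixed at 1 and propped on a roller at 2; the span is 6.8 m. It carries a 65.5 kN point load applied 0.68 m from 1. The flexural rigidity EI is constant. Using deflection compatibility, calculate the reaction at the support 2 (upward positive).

R_2 = 0.9497 kN

Choose R_2 as the redundant. The primary structure is the cantilever fixed at 1.
Deflection at 2 on the released cantilever, summing each load's contribution:
  point load 65.5 at a = 0.68: Pa²(3L − a)/(6EI) = 99.54/EI
Tip deflection under a unit load at 2: L³/(3EI) = 104.8/EI.
The prop prevents deflection at 2: R_2 = δ_0/δ_{22} = 99.54/104.8 = 0.9497 kN.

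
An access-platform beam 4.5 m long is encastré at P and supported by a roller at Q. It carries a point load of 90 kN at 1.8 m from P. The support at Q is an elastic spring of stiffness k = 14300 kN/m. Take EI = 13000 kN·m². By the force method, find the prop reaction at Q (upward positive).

R_Q = 18.18 kN

Take the reaction at Q as the redundant and release it; the primary structure is a cantilever fixed at P.
Free-end deflection of the primary structure under the applied loading (downward +):
  point load 90 at a = 1.8: Pa²(3L − a)/(6EI) = 568.6/EI
Tip deflection under a unit load at Q: L³/(3EI) = 30.38/EI.
With EI = 13000 kN·m²: δ_0 = 0.04374 m and δ_{QQ} = 0.002337 m/kN.
Compatibility — the spring shortens by R_Q/k under the reaction it provides: δ_0 − R_Q·δ_{QQ} = R_Q/k. With 1/k = 0.00007 m/kN, R_Q = δ_0 / (δ_{QQ} + 1/k) = 0.04374 / (0.002337 + 0.00007) = 18.18 kN.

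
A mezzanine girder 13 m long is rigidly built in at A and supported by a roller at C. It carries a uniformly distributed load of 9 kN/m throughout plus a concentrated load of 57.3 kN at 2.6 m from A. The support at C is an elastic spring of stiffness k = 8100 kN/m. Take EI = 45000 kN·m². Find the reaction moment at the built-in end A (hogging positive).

Take the reaction at C as the redundant and release it; the primary structure is a cantilever fixed at A.
Free-end deflection of the primary structure under the applied loading (downward +):
  UDL 9: wL⁴/(8EI) = 32131/EI
  point load 57.3 at a = 2.6: Pa²(3L − a)/(6EI) = 2350/EI
  δ_0 = 34481/EI
Flexibility coefficient — unit upward force at C: δ_{CC} = L³/(3EI) = 732.3/EI.
With EI = 45000 kN·m²: δ_0 = 0.76625 m and δ_{CC} = 0.016274 m/kN.
Compatibility — the spring shortens by R_C/k under the reaction it provides: δ_0 − R_C·δ_{CC} = R_C/k. With 1/k = 0.000123 m/kN, R_C = δ_0 / (δ_{CC} + 1/k) = 0.76625 / (0.016274 + 0.000123) = 46.73 kN.
Moment equilibrium about A: M_A = Σ(load moments about A) − R_C·L = 909.5 − 46.73×13 = 302 kN·m.

M_A = 302 kN·m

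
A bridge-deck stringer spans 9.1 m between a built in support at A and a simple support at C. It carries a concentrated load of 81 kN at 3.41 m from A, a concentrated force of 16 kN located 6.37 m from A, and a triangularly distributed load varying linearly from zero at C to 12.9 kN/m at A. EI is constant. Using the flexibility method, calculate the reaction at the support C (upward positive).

Take the reaction at C as the redundant and release it; the primary structure is a cantilever fixed at A.
Primary-structure tip deflection at C by superposition:
  point load 81 at a = 3.41: Pa²(3L − a)/(6EI) = 3750/EI
  point load 16 at a = 6.37: Pa²(3L − a)/(6EI) = 2265/EI
  triangular load, peak 12.9 at the fixed end: w₀L⁴/(30EI) = 2949/EI
  δ_0 = 8964/EI
Tip deflection under a unit load at C: L³/(3EI) = 251.2/EI.
The prop prevents deflection at C: R_C = δ_0/δ_{CC} = 8964/251.2 = 35.68 kN.

R_C = 35.68 kN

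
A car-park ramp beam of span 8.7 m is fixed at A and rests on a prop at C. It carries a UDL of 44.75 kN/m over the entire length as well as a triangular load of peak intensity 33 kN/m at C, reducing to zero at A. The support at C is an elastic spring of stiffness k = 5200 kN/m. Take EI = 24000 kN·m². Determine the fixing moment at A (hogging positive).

M_A = 609.4 kN·m

Remove the prop at C; the released (primary) structure is a cantilever built in at A.
Primary-structure tip deflection at C by superposition:
  UDL 44.75: wL⁴/(8EI) = 32046/EI
  triangular load, peak 33 at the free end: 11w₀L⁴/(120EI) = 17330/EI
  δ_0 = 49377/EI
Flexibility coefficient — unit upward force at C: δ_{CC} = L³/(3EI) = 219.5/EI.
With EI = 24000 kN·m²: δ_0 = 2.0574 m and δ_{CC} = 0.009146 m/kN.
Compatibility — the spring shortens by R_C/k under the reaction it provides: δ_0 − R_C·δ_{CC} = R_C/k. With 1/k = 0.000192 m/kN, R_C = δ_0 / (δ_{CC} + 1/k) = 2.0574 / (0.009146 + 0.000192) = 220.3 kN.
Moment equilibrium about A: M_A = Σ(load moments about A) − R_C·L = 2526 − 220.3×8.7 = 609.4 kN·m.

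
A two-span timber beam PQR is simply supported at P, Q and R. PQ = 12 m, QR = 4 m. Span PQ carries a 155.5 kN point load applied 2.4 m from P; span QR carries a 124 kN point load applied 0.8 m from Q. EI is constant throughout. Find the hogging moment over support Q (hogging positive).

Release continuity at Q by inserting a hinge; the redundant is the internal moment M_Q. The primary structure is two simply-supported spans PQ and QR.
Discontinuity in slope at Q on the released structure — sum the simple-span end rotations:
  span PQ: point load 155.5 at a = 2.4: Pab(L + a)/(6LEI) = 716.5/EI
  span QR: point load 124 at a = 0.8: Pab(L + b)/(6LEI) = 95.23/EI
  relative rotation θ_0 = (716.5 + 95.23)/EI = 811.8/EI
A unit hogging moment at Q produces rotation L₁/(3EI) + L₂/(3EI) = 5.333/EI.
Compatibility: M_Q·(L₁+L₂)/(3EI) = θ_0, giving M_Q = 152.2 kN·m (hogging).

M_Q = 152.2 kN·m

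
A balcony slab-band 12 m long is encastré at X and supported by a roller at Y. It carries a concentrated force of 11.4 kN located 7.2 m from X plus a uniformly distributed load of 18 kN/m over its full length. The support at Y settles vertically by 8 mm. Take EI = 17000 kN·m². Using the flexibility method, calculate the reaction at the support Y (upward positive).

R_Y = 85.69 kN

Release the roller at Y. Primary structure: cantilever fixed at X.
Deflection at Y on the released cantilever, summing each load's contribution:
  point load 11.4 at a = 7.2: Pa²(3L − a)/(6EI) = 2837/EI
  UDL 18: wL⁴/(8EI) = 46656/EI
  δ_0 = 49493/EI
Tip deflection under a unit load at Y: L³/(3EI) = 576/EI.
With EI = 17000 kN·m²: δ_0 = 2.9113 m and δ_{YY} = 0.033882 m/kN.
Compatibility — the beam at Y must follow the support down by 0.008 m: δ_0 − R_Y·δ_{YY} = 0.008, so R_Y = (2.9113 − 0.008)/0.033882 = 85.69 kN.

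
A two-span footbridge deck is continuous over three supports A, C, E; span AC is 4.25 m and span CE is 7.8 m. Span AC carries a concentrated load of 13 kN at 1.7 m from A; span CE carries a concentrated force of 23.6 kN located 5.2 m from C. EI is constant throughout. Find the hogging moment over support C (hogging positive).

M_C = 20.93 kN·m

Take M_C as the redundant. Released structure: two simple spans AC and CE with a hinge at C.
End slopes at the hinge C, treating each span as simply supported:
  span AC: point load 13 at a = 1.7: Pab(L + a)/(6LEI) = 13.15/EI
  span CE: point load 23.6 at a = 5.2: Pab(L + b)/(6LEI) = 70.9/EI
  relative rotation θ_0 = (13.15 + 70.9)/EI = 84.05/EI
A unit hogging moment at C produces rotation L₁/(3EI) + L₂/(3EI) = 4.017/EI.
Slope continuity at C: θ_0 = M_C·4.017/EI, so M_C = 84.05/4.017 = 20.93 kN·m (hogging).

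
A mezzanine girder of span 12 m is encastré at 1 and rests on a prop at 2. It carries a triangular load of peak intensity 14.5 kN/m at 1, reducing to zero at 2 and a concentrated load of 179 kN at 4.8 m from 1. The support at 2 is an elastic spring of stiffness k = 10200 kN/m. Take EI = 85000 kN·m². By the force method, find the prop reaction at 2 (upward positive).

Take the reaction at 2 as the redundant and release it; the primary structure is a cantilever fixed at 1.
Deflection at 2 on the released cantilever, summing each load's contribution:
  triangular load, peak 14.5 at the fixed end: w₀L⁴/(30EI) = 10022/EI
  point load 179 at a = 4.8: Pa²(3L − a)/(6EI) = 21446/EI
  δ_0 = 31468/EI
Tip deflection under a unit load at 2: L³/(3EI) = 576/EI.
With EI = 85000 kN·m²: δ_0 = 0.37021 m and δ_{22} = 0.006776 m/kN.
Compatibility — the spring shortens by R_2/k under the reaction it provides: δ_0 − R_2·δ_{22} = R_2/k. With 1/k = 0.000098 m/kN, R_2 = δ_0 / (δ_{22} + 1/k) = 0.37021 / (0.006776 + 0.000098) = 53.85 kN.

R_2 = 53.85 kN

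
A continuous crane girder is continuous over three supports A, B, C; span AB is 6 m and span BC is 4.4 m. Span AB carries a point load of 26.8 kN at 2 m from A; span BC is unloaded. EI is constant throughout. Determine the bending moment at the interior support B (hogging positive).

Take M_B as the redundant. Released structure: two simple spans AB and BC with a hinge at B.
Rotations at B on the released spans (each span's end-slope, ×1/EI):
  span AB: point load 26.8 at a = 2: Pab(L + a)/(6LEI) = 47.64/EI
  relative rotation θ_0 = (47.64 + 0)/EI = 47.64/EI
A unit hogging moment at B produces rotation L₁/(3EI) + L₂/(3EI) = 3.467/EI.
Slope continuity at B: θ_0 = M_B·3.467/EI, so M_B = 47.64/3.467 = 13.74 kN·m (hogging).

M_B = 13.74 kN·m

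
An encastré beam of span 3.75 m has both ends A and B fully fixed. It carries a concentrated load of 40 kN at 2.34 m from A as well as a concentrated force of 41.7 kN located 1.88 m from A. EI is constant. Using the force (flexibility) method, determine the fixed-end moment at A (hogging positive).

M_A = 32.73 kN·m

Take the two fixed-end moments M_A, M_B as redundants; the released structure is the simple span AB.
End rotations of the released simple span under the applied load (×1/EI):
  at A: point load 40 at a = 2.34: Pab(L + b)/(6LEI) = 30.27/EI
  at B: point load 40 at a = 2.34: Pab(L + a)/(6LEI) = 35.72/EI
  at A: point load 41.7 at a = 1.88: Pab(L + b)/(6LEI) = 36.62/EI
  at B: point load 41.7 at a = 1.88: Pab(L + a)/(6LEI) = 36.68/EI
  θ_A0 = 66.88/EI,  θ_B0 = 72.4/EI
Flexibility coefficients: a unit moment at one end gives L/(3EI) there and L/(6EI) at the far end, so f₁₁ = f₂₂ = 1.25/EI and f₁₂ = f₂₁ = 0.625/EI.
Compatibility — zero rotation at each built-in end:
  1.25 M_A + 0.625 M_B = 66.88
  0.625 M_A + 1.25 M_B = 72.4
Solving the pair gives M_A = 32.73 kN·m and M_B = 41.56 kN·m (hogging).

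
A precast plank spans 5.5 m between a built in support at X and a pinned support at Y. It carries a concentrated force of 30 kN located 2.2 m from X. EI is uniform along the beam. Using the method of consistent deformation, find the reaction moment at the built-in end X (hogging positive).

Take the reaction at Y as the redundant and release it; the primary structure is a cantilever fixed at X.
Primary-structure tip deflection at Y by superposition:
  point load 30 at a = 2.2: Pa²(3L − a)/(6EI) = 346.1/EI
Flexibility coefficient — unit upward force at Y: δ_{YY} = L³/(3EI) = 55.46/EI.
Compatibility at Y: δ_0 − R_Y·δ_{YY} = 0, so R_Y = 346.1/55.46 = 6.24 kN.
Moment equilibrium about X: M_X = Σ(load moments about X) − R_Y·L = 66 − 6.24×5.5 = 31.68 kN·m.

M_X = 31.68 kN·m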